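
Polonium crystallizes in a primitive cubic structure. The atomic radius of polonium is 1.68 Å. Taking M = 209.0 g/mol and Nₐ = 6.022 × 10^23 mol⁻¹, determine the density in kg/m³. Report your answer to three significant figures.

9150 kg/m³

In a simple cubic lattice, atoms touch along the cell edge, so a = 2r, giving a = 3.360 Å = 3.360 × 10^-8 cm.
With Z = 1, ρ = Z·M/(N_A·a³) = 1 × 209.0 / (6.022 × 10²³ × 3.793 × 10^-23) = 9.149 g/cm³ = 9150 kg/m³.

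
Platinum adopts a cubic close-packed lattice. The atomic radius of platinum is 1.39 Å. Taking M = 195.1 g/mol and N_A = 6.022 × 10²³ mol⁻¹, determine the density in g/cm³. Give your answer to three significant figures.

21.3 g/cm³

In an FCC lattice, atoms touch along the face diagonal, so √2·a = 4r, giving a = 3.932 Å = 3.932 × 10^-8 cm.
With Z = 4, ρ = Z·M/(N_A·a³) = 4 × 195.1 / (6.022 × 10²³ × 6.077 × 10^-23) = 21.33 g/cm³.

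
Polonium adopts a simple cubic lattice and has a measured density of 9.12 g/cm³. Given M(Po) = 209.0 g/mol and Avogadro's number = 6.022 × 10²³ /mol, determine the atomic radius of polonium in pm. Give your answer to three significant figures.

168 pm

For a simple cubic cell (Z = 1), a³ = Z·M/(N_A·ρ) = 1 × 209.0 / (6.022 × 10²³ × 9.120) = 3.805 × 10^-23 cm³, so a = 3.364 × 10^-8 cm = 336.4 pm.
Atoms touch along the cell edge, so a = 2r, so r = 0.5000 × a = 168 pm.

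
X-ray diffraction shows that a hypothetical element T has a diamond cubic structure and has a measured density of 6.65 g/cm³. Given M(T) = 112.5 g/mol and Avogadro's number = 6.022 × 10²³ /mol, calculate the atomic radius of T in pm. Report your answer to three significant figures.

For a diamond cubic cell (Z = 8), a³ = Z·M/(N_A·ρ) = 8 × 112.5 / (6.022 × 10²³ × 6.650) = 2.247 × 10^-22 cm³, so a = 6.080 × 10^-8 cm = 608.0 pm.
Nearest neighbors lie along the body diagonal with √3·a = 8r, so r = 0.2165 × a = 132 pm.

132 pm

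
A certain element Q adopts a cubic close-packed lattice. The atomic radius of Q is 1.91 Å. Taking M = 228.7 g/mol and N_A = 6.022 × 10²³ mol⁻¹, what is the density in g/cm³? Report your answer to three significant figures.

9.63 g/cm³

In an FCC lattice, atoms touch along the face diagonal, so √2·a = 4r, giving a = 5.402 Å = 5.402 × 10^-8 cm.
With Z = 4, ρ = Z·M/(N_A·a³) = 4 × 228.7 / (6.022 × 10²³ × 1.577 × 10^-22) = 9.635 g/cm³.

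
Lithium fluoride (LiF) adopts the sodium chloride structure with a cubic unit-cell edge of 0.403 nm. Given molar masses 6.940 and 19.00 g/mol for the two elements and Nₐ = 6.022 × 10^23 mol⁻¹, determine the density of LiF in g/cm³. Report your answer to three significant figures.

2.63 g/cm³

The sodium chloride structure contains Z = 4 formula units per cell; M(LiF) = 6.940 + 19.00 = 25.94 g/mol.
a³ = (4.030 × 10^-8 cm)³ = 6.545 × 10^-23 cm³.
ρ = 4 × 25.94 / (6.022 × 10²³ × 6.545 × 10^-23) = 2.633 g/cm³.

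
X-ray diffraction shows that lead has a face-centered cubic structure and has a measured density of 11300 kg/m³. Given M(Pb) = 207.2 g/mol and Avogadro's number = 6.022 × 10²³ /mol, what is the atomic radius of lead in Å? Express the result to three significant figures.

1.75 Å

For an FCC cell (Z = 4), a³ = Z·M/(N_A·ρ) = 4 × 207.2 / (6.022 × 10²³ × 11.30) = 1.218 × 10^-22 cm³, so a = 4.957 × 10^-8 cm = 4.957 Å.
Atoms touch along the face diagonal, so √2·a = 4r, so r = 0.3536 × a = 1.75 Å.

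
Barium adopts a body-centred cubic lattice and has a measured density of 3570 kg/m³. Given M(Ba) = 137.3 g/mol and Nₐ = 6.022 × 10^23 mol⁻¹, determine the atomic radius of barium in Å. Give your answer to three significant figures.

For a BCC cell (Z = 2), a³ = Z·M/(N_A·ρ) = 2 × 137.3 / (6.022 × 10²³ × 3.570) = 1.277 × 10^-22 cm³, so a = 5.036 × 10^-8 cm = 5.036 Å.
Atoms touch along the body diagonal, so √3·a = 4r, so r = 0.4330 × a = 2.18 Å.

2.18 Å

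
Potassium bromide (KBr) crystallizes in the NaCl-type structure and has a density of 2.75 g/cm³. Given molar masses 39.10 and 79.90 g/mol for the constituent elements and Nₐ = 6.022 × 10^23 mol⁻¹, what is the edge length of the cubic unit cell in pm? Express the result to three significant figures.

M(KBr) = 119.0 g/mol; Z = 4 formula units per cell.
a³ = Z·M/(N_A·ρ) = 4 × 119.0 / (6.022 × 10²³ × 2.75) = 2.874 × 10^-22 cm³, so a = 6.600 × 10^-8 cm = 660 pm.

660 pm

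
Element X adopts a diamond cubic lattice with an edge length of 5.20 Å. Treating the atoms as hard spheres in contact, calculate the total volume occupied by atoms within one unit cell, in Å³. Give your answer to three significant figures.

47.8 Å³

In a diamond cubic lattice nearest neighbors lie along the body diagonal with √3·a = 8r, so r = 0.2165a = 1.126 Å.
V_atoms = Z × (4/3)πr³ = 8 × (4/3)π × (1.126)³ = 47.8 Å³.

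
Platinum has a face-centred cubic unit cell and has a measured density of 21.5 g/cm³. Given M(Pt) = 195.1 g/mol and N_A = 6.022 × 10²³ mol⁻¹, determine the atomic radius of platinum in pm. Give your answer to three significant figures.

139 pm

For an FCC cell (Z = 4), a³ = Z·M/(N_A·ρ) = 4 × 195.1 / (6.022 × 10²³ × 21.50) = 6.028 × 10^-23 cm³, so a = 3.921 × 10^-8 cm = 392.1 pm.
Atoms touch along the face diagonal, so √2·a = 4r, so r = 0.3536 × a = 139 pm.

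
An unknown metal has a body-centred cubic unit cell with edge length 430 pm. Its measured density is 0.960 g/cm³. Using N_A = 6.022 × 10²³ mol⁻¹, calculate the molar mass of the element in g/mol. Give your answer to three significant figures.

23.0 g/mol

A BCC cell has Z = 2 atoms; a = 4.300 × 10^-8 cm.
M = ρ·N_A·a³/Z = 0.960 × 6.022 × 10²³ × 7.951 × 10^-23 / 2 = 23.0 g/mol.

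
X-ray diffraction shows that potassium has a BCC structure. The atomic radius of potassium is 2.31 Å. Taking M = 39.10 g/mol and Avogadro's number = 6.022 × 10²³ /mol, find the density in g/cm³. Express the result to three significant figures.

0.855 g/cm³

In a BCC lattice, atoms touch along the body diagonal, so √3·a = 4r, giving a = 5.335 Å = 5.335 × 10^-8 cm.
With Z = 2, ρ = Z·M/(N_A·a³) = 2 × 39.10 / (6.022 × 10²³ × 1.518 × 10^-22) = 0.8553 g/cm³.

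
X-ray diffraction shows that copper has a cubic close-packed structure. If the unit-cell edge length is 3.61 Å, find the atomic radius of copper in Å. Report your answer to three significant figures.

In an FCC lattice, atoms touch along the face diagonal, so √2·a = 4r.
r = √2·a/4 = 1.4142 × 3.61 / 4 = 1.28 Å.

1.28 Å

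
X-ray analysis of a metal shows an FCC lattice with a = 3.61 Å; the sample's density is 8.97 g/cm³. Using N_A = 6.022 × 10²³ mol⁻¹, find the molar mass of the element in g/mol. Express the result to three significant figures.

63.5 g/mol

An FCC cell has Z = 4 atoms; a = 3.610 × 10^-8 cm.
M = ρ·N_A·a³/Z = 8.97 × 6.022 × 10²³ × 4.705 × 10^-23 / 4 = 63.5 g/mol.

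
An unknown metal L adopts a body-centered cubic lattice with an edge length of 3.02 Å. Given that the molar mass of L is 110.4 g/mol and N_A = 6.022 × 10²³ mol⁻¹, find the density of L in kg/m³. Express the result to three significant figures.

13300 kg/m³

A BCC unit cell contains Z = 2 atoms.
Cell volume: a³ = (3.02 Å)³ = (3.020 × 10^-8 cm)³ = 2.754 × 10^-23 cm³.
ρ = Z·M/(N_A·a³) = 2 × 110.4 / (6.022 × 10²³ × 2.754 × 10^-23) = 13.31 g/cm³ = 13300 kg/m³.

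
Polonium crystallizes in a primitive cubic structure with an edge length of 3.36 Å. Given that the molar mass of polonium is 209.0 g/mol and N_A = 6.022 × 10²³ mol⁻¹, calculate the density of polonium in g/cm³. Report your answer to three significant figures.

9.15 g/cm³

A simple cubic unit cell contains Z = 1 atom.
Cell volume: a³ = (3.36 Å)³ = (3.360 × 10^-8 cm)³ = 3.793 × 10^-23 cm³.
ρ = Z·M/(N_A·a³) = 1 × 209.0 / (6.022 × 10²³ × 3.793 × 10^-23) = 9.149 g/cm³.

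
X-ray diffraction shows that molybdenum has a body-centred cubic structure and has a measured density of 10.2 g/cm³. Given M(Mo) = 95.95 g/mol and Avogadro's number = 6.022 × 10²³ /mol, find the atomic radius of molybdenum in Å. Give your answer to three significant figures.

For a BCC cell (Z = 2), a³ = Z·M/(N_A·ρ) = 2 × 95.95 / (6.022 × 10²³ × 10.20) = 3.124 × 10^-23 cm³, so a = 3.150 × 10^-8 cm = 3.150 Å.
Atoms touch along the body diagonal, so √3·a = 4r, so r = 0.4330 × a = 1.36 Å.

1.36 Å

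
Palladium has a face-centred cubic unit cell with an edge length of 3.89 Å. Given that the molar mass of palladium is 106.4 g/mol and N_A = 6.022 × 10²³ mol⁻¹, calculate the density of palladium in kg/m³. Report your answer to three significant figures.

An FCC unit cell contains Z = 4 atoms.
Cell volume: a³ = (3.89 Å)³ = (3.890 × 10^-8 cm)³ = 5.886 × 10^-23 cm³.
ρ = Z·M/(N_A·a³) = 4 × 106.4 / (6.022 × 10²³ × 5.886 × 10^-23) = 12.01 g/cm³ = 12000 kg/m³.

12000 kg/m³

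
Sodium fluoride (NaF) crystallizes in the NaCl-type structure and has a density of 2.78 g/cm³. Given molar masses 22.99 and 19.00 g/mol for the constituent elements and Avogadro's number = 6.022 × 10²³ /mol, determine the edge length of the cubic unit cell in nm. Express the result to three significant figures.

0.465 nm

M(NaF) = 41.99 g/mol; Z = 4 formula units per cell.
a³ = Z·M/(N_A·ρ) = 4 × 41.99 / (6.022 × 10²³ × 2.78) = 1.003 × 10^-22 cm³, so a = 4.647 × 10^-8 cm = 0.465 nm.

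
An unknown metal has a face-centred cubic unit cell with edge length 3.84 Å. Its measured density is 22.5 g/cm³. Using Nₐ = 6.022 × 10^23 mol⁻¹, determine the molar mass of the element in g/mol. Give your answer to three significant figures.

An FCC cell has Z = 4 atoms; a = 3.840 × 10^-8 cm.
M = ρ·N_A·a³/Z = 22.5 × 6.022 × 10²³ × 5.662 × 10^-23 / 4 = 192 g/mol.

192 g/mol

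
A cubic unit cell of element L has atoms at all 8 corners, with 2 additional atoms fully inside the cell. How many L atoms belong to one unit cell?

Corner atoms are shared by 8 cells (1/8 each), interior atoms are unshared.
Net atoms = 8 × 1/8 + 2 = 1 + 2 = 3.

3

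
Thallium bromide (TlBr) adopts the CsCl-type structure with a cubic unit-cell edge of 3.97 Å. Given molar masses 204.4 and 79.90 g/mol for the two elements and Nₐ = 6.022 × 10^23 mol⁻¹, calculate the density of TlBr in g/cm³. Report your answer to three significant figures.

7.55 g/cm³

The CsCl-type structure contains Z = 1 formula unit per cell; M(TlBr) = 204.4 + 79.90 = 284.3 g/mol.
a³ = (3.970 × 10^-8 cm)³ = 6.257 × 10^-23 cm³.
ρ = 1 × 284.3 / (6.022 × 10²³ × 6.257 × 10^-23) = 7.545 g/cm³.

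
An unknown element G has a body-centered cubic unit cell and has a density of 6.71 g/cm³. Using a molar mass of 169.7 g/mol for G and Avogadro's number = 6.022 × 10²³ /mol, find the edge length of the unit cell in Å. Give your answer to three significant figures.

4.38 Å

With Z = 2 atoms per BCC cell, a³ = Z·M/(N_A·ρ) = 2 × 169.7 / (6.022 × 10²³ × 6.710 g/cm³) = 8.399 × 10^-23 cm³.
a = (8.399 × 10^-23)^(1/3) = 4.379 × 10^-8 cm = 4.38 Å.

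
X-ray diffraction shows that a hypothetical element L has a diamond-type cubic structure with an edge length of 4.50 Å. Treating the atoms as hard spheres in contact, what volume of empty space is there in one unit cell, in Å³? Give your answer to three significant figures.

In a diamond cubic lattice nearest neighbors lie along the body diagonal with √3·a = 8r, so r = 0.2165a = 0.9743 Å.
V_cell = a³ = 91.13 Å³; V_atoms = 8 × (4/3)πr³ = 30.99 Å³.
Empty space = 91.13 − 30.99 = 60.1 Å³.

60.1 Å³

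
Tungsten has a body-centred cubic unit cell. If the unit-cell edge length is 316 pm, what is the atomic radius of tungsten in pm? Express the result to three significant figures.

In a BCC lattice, atoms touch along the body diagonal, so √3·a = 4r.
r = √3·a/4 = 1.7321 × 316 / 4 = 137 pm.

137 pm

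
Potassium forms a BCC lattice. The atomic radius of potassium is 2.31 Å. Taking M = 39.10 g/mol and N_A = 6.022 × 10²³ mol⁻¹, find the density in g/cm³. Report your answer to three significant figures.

In a BCC lattice, atoms touch along the body diagonal, so √3·a = 4r, giving a = 5.335 Å = 5.335 × 10^-8 cm.
With Z = 2, ρ = Z·M/(N_A·a³) = 2 × 39.10 / (6.022 × 10²³ × 1.518 × 10^-22) = 0.8553 g/cm³.

0.855 g/cm³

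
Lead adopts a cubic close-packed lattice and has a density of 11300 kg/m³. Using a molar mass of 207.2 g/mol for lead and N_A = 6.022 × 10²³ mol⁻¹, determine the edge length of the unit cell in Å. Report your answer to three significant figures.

With Z = 4 atoms per FCC cell, a³ = Z·M/(N_A·ρ) = 4 × 207.2 / (6.022 × 10²³ × 11.30 g/cm³) = 1.218 × 10^-22 cm³.
a = (1.218 × 10^-22)^(1/3) = 4.957 × 10^-8 cm = 4.96 Å.

4.96 Å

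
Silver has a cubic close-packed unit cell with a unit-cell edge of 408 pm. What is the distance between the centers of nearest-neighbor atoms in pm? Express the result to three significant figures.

In an FCC structure, atoms touch along the face diagonal, so √2·a = 4r; the nearest-neighbor distance equals 2r = 0.7071·a.
d = 0.7071 × 408 = 288 pm.

288 pm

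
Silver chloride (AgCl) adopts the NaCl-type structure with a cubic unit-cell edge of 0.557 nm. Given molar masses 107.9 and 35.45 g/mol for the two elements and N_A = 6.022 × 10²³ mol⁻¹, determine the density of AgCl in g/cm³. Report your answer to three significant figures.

5.51 g/cm³

The NaCl-type structure contains Z = 4 formula units per cell; M(AgCl) = 107.9 + 35.45 = 143.35 g/mol.
a³ = (5.570 × 10^-8 cm)³ = 1.728 × 10^-22 cm³.
ρ = 4 × 143.35 / (6.022 × 10²³ × 1.728 × 10^-22) = 5.510 g/cm³.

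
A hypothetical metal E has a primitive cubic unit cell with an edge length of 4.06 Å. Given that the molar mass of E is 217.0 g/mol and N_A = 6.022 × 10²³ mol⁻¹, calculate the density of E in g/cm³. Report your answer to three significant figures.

A simple cubic unit cell contains Z = 1 atom.
Cell volume: a³ = (4.06 Å)³ = (4.060 × 10^-8 cm)³ = 6.692 × 10^-23 cm³.
ρ = Z·M/(N_A·a³) = 1 × 217.0 / (6.022 × 10²³ × 6.692 × 10^-23) = 5.384 g/cm³.

5.38 g/cm³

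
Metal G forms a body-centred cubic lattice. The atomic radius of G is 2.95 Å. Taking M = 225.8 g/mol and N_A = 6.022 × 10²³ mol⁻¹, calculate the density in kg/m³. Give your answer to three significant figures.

2370 kg/m³

In a BCC lattice, atoms touch along the body diagonal, so √3·a = 4r, giving a = 6.813 Å = 6.813 × 10^-8 cm.
With Z = 2, ρ = Z·M/(N_A·a³) = 2 × 225.8 / (6.022 × 10²³ × 3.162 × 10^-22) = 2.372 g/cm³ = 2370 kg/m³.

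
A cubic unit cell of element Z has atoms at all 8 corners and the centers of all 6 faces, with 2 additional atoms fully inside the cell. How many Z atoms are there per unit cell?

Corner atoms are shared by 8 cells (1/8 each), face atoms by 2 (1/2 each), interior atoms are unshared.
Net atoms = 8 × 1/8 + 6 × 1/2 + 2 = 1 + 3 + 2 = 6.

6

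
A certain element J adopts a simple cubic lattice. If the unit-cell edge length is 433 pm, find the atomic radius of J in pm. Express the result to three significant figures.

217 pm

In a simple cubic lattice, atoms touch along the cell edge, so a = 2r.
r = a/2 = 433/2 = 217 pm.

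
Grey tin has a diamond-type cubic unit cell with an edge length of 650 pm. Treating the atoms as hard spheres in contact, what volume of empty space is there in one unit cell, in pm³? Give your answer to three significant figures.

In a diamond cubic lattice nearest neighbors lie along the body diagonal with √3·a = 8r, so r = 0.2165a = 140.7 pm.
V_cell = a³ = 2.746 × 10^8 pm³; V_atoms = 8 × (4/3)πr³ = 9.340 × 10^7 pm³.
Empty space = 2.746 × 10^8 − 9.340 × 10^7 = 1.81 × 10^8 pm³.

1.81 × 10^8 pm³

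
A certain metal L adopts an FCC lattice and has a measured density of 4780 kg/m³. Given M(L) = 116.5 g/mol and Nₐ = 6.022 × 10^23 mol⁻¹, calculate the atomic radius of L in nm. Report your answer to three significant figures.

0.193 nm

For an FCC cell (Z = 4), a³ = Z·M/(N_A·ρ) = 4 × 116.5 / (6.022 × 10²³ × 4.780) = 1.619 × 10^-22 cm³, so a = 5.450 × 10^-8 cm = 0.5450 nm.
Atoms touch along the face diagonal, so √2·a = 4r, so r = 0.3536 × a = 0.193 nm.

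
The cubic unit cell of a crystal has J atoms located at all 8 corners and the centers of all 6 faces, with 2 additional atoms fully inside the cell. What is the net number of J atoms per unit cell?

Corner atoms are shared by 8 cells (1/8 each), face atoms by 2 (1/2 each), interior atoms are unshared.
Net atoms = 8 × 1/8 + 6 × 1/2 + 2 = 1 + 3 + 2 = 6.

6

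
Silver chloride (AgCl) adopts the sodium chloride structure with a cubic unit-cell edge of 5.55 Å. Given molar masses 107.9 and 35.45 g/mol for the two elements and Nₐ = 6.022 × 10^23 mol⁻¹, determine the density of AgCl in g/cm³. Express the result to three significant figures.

5.57 g/cm³

The sodium chloride structure contains Z = 4 formula units per cell; M(AgCl) = 107.9 + 35.45 = 143.35 g/mol.
a³ = (5.550 × 10^-8 cm)³ = 1.710 × 10^-22 cm³.
ρ = 4 × 143.35 / (6.022 × 10²³ × 1.710 × 10^-22) = 5.570 g/cm³.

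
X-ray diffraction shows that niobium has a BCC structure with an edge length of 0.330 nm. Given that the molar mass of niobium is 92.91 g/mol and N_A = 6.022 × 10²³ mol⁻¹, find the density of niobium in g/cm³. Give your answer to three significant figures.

A BCC unit cell contains Z = 2 atoms.
Cell volume: a³ = (0.330 nm)³ = (3.300 × 10^-8 cm)³ = 3.594 × 10^-23 cm³.
ρ = Z·M/(N_A·a³) = 2 × 92.91 / (6.022 × 10²³ × 3.594 × 10^-23) = 8.586 g/cm³.

8.59 g/cm³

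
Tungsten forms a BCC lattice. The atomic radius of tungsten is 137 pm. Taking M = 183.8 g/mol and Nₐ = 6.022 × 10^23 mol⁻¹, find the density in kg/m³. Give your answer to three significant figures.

19300 kg/m³

In a BCC lattice, atoms touch along the body diagonal, so √3·a = 4r, giving a = 316.4 pm = 3.164 × 10^-8 cm.
With Z = 2, ρ = Z·M/(N_A·a³) = 2 × 183.8 / (6.022 × 10²³ × 3.167 × 10^-23) = 19.27 g/cm³ = 19300 kg/m³.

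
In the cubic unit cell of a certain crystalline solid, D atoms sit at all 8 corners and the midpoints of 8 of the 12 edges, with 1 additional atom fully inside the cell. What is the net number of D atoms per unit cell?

4

Corner atoms are shared by 8 cells (1/8 each), edge atoms by 4 (1/4 each), interior atoms are unshared.
Net atoms = 8 × 1/8 + 8 × 1/4 + 1 = 1 + 2 + 1 = 4.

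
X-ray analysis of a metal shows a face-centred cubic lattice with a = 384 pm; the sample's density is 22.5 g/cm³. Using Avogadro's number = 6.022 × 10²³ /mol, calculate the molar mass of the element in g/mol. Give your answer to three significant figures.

An FCC cell has Z = 4 atoms; a = 3.840 × 10^-8 cm.
M = ρ·N_A·a³/Z = 22.5 × 6.022 × 10²³ × 5.662 × 10^-23 / 4 = 192 g/mol.

192 g/mol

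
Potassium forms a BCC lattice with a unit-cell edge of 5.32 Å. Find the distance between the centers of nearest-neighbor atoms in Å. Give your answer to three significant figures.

4.61 Å

In a BCC structure, atoms touch along the body diagonal, so √3·a = 4r; the nearest-neighbor distance equals 2r = 0.8660·a.
d = 0.8660 × 5.32 = 4.61 Å.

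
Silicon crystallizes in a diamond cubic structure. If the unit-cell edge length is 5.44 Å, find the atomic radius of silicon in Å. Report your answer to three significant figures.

1.18 Å

In a diamond cubic lattice, nearest neighbors lie along the body diagonal with √3·a = 8r.
r = √3·a/8 = 1.7321 × 5.44 / 8 = 1.18 Å.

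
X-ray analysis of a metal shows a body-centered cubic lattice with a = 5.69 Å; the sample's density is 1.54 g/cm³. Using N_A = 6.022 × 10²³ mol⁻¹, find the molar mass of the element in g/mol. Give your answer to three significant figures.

85.4 g/mol

A BCC cell has Z = 2 atoms; a = 5.690 × 10^-8 cm.
M = ρ·N_A·a³/Z = 1.54 × 6.022 × 10²³ × 1.842 × 10^-22 / 2 = 85.4 g/mol.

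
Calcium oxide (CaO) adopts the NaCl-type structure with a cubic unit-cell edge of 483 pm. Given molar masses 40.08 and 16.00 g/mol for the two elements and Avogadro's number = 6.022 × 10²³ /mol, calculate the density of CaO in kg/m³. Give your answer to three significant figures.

3310 kg/m³

The NaCl-type structure contains Z = 4 formula units per cell; M(CaO) = 40.08 + 16.00 = 56.08 g/mol.
a³ = (4.830 × 10^-8 cm)³ = 1.127 × 10^-22 cm³.
ρ = 4 × 56.08 / (6.022 × 10²³ × 1.127 × 10^-22) = 3.306 g/cm³ = 3310 kg/m³.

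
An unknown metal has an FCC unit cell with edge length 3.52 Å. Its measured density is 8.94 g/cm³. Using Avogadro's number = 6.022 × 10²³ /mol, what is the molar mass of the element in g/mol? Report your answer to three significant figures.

58.7 g/mol

An FCC cell has Z = 4 atoms; a = 3.520 × 10^-8 cm.
M = ρ·N_A·a³/Z = 8.94 × 6.022 × 10²³ × 4.361 × 10^-23 / 4 = 58.7 g/mol.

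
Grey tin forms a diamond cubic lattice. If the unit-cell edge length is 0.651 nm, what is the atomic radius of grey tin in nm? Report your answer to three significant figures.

0.141 nm

In a diamond cubic lattice, nearest neighbors lie along the body diagonal with √3·a = 8r.
r = √3·a/8 = 1.7321 × 0.651 / 8 = 0.141 nm.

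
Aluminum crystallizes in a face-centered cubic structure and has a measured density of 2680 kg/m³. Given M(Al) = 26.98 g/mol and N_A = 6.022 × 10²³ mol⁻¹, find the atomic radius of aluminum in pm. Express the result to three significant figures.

144 pm

For an FCC cell (Z = 4), a³ = Z·M/(N_A·ρ) = 4 × 26.98 / (6.022 × 10²³ × 2.680) = 6.687 × 10^-23 cm³, so a = 4.059 × 10^-8 cm = 405.9 pm.
Atoms touch along the face diagonal, so √2·a = 4r, so r = 0.3536 × a = 144 pm.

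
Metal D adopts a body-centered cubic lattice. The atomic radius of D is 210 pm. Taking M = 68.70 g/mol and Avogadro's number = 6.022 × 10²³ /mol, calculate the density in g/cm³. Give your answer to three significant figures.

In a BCC lattice, atoms touch along the body diagonal, so √3·a = 4r, giving a = 485.0 pm = 4.850 × 10^-8 cm.
With Z = 2, ρ = Z·M/(N_A·a³) = 2 × 68.70 / (6.022 × 10²³ × 1.141 × 10^-22) = 2.000 g/cm³.

2.00 g/cm³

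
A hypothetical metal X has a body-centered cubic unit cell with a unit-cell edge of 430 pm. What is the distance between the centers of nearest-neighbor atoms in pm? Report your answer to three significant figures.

372 pm

In a BCC structure, atoms touch along the body diagonal, so √3·a = 4r; the nearest-neighbor distance equals 2r = 0.8660·a.
d = 0.8660 × 430 = 372 pm.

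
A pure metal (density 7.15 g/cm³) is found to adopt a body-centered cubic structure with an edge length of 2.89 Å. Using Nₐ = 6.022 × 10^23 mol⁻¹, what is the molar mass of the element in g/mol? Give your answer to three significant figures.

A BCC cell has Z = 2 atoms; a = 2.890 × 10^-8 cm.
M = ρ·N_A·a³/Z = 7.15 × 6.022 × 10²³ × 2.414 × 10^-23 / 2 = 52.0 g/mol.

52.0 g/mol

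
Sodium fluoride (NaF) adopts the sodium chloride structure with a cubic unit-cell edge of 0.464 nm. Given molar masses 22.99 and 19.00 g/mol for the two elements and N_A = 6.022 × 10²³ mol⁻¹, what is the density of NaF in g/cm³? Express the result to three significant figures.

The sodium chloride structure contains Z = 4 formula units per cell; M(NaF) = 22.99 + 19.00 = 41.99 g/mol.
a³ = (4.640 × 10^-8 cm)³ = 9.990 × 10^-23 cm³.
ρ = 4 × 41.99 / (6.022 × 10²³ × 9.990 × 10^-23) = 2.792 g/cm³.

2.79 g/cm³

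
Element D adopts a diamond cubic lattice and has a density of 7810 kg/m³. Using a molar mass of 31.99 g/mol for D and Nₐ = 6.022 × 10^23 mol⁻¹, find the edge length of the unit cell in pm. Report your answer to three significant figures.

379 pm

With Z = 8 atoms per diamond cubic cell, a³ = Z·M/(N_A·ρ) = 8 × 31.99 / (6.022 × 10²³ × 7.810 g/cm³) = 5.441 × 10^-23 cm³.
a = (5.441 × 10^-23)^(1/3) = 3.789 × 10^-8 cm = 379 pm.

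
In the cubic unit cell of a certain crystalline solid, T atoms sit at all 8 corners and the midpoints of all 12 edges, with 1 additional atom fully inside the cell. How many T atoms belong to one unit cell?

5

Corner atoms are shared by 8 cells (1/8 each), edge atoms by 4 (1/4 each), interior atoms are unshared.
Net atoms = 8 × 1/8 + 12 × 1/4 + 1 = 1 + 3 + 1 = 5.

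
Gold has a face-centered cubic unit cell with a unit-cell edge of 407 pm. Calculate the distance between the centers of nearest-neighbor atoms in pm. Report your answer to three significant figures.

In an FCC structure, atoms touch along the face diagonal, so √2·a = 4r; the nearest-neighbor distance equals 2r = 0.7071·a.
d = 0.7071 × 407 = 288 pm.

288 pm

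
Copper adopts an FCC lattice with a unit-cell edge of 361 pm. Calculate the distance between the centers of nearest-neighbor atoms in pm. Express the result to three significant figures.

255 pm

In an FCC structure, atoms touch along the face diagonal, so √2·a = 4r; the nearest-neighbor distance equals 2r = 0.7071·a.
d = 0.7071 × 361 = 255 pm.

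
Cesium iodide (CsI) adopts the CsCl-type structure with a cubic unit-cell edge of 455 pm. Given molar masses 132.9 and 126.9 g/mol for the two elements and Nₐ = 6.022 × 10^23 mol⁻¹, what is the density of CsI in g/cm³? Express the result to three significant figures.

4.58 g/cm³

The CsCl-type structure contains Z = 1 formula unit per cell; M(CsI) = 132.9 + 126.9 = 259.8 g/mol.
a³ = (4.550 × 10^-8 cm)³ = 9.420 × 10^-23 cm³.
ρ = 1 × 259.8 / (6.022 × 10²³ × 9.420 × 10^-23) = 4.580 g/cm³.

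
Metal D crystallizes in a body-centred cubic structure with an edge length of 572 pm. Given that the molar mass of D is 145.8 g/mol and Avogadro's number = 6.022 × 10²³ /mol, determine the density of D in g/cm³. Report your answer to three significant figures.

A BCC unit cell contains Z = 2 atoms.
Cell volume: a³ = (572 pm)³ = (5.720 × 10^-8 cm)³ = 1.871 × 10^-22 cm³.
ρ = Z·M/(N_A·a³) = 2 × 145.8 / (6.022 × 10²³ × 1.871 × 10^-22) = 2.587 g/cm³.

2.59 g/cm³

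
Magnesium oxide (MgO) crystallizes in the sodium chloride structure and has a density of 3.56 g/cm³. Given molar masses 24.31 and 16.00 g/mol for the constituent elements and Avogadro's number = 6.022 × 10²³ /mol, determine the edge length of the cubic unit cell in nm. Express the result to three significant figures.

M(MgO) = 40.31 g/mol; Z = 4 formula units per cell.
a³ = Z·M/(N_A·ρ) = 4 × 40.31 / (6.022 × 10²³ × 3.56) = 7.521 × 10^-23 cm³, so a = 4.221 × 10^-8 cm = 0.422 nm.

0.422 nm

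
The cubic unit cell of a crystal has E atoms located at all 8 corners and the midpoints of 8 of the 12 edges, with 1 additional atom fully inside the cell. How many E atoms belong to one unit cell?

Corner atoms are shared by 8 cells (1/8 each), edge atoms by 4 (1/4 each), interior atoms are unshared.
Net atoms = 8 × 1/8 + 8 × 1/4 + 1 = 1 + 2 + 1 = 4.

4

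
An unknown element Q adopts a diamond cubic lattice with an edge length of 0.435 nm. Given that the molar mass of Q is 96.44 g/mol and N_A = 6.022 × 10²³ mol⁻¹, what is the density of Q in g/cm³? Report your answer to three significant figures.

A diamond cubic unit cell contains Z = 8 atoms.
Cell volume: a³ = (0.435 nm)³ = (4.350 × 10^-8 cm)³ = 8.231 × 10^-23 cm³.
ρ = Z·M/(N_A·a³) = 8 × 96.44 / (6.022 × 10²³ × 8.231 × 10^-23) = 15.56 g/cm³.

15.6 g/cm³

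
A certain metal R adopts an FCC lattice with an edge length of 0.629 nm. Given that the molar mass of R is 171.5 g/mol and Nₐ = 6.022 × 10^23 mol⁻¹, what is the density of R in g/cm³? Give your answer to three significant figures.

4.58 g/cm³

An FCC unit cell contains Z = 4 atoms.
Cell volume: a³ = (0.629 nm)³ = (6.290 × 10^-8 cm)³ = 2.489 × 10^-22 cm³.
ρ = Z·M/(N_A·a³) = 4 × 171.5 / (6.022 × 10²³ × 2.489 × 10^-22) = 4.578 g/cm³.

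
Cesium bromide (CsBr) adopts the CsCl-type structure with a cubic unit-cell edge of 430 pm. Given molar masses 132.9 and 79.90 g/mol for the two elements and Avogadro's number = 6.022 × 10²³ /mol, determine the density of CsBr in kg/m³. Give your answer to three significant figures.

The CsCl-type structure contains Z = 1 formula unit per cell; M(CsBr) = 132.9 + 79.90 = 212.8 g/mol.
a³ = (4.300 × 10^-8 cm)³ = 7.951 × 10^-23 cm³.
ρ = 1 × 212.8 / (6.022 × 10²³ × 7.951 × 10^-23) = 4.445 g/cm³ = 4440 kg/m³.

4440 kg/m³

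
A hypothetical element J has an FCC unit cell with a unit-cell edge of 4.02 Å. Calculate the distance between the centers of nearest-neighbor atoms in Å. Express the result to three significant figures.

In an FCC structure, atoms touch along the face diagonal, so √2·a = 4r; the nearest-neighbor distance equals 2r = 0.7071·a.
d = 0.7071 × 4.02 = 2.84 Å.

2.84 Å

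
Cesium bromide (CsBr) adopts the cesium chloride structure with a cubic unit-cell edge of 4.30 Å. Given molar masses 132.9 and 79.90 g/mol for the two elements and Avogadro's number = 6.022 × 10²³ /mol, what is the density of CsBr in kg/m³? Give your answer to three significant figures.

The cesium chloride structure contains Z = 1 formula unit per cell; M(CsBr) = 132.9 + 79.90 = 212.8 g/mol.
a³ = (4.300 × 10^-8 cm)³ = 7.951 × 10^-23 cm³.
ρ = 1 × 212.8 / (6.022 × 10²³ × 7.951 × 10^-23) = 4.445 g/cm³ = 4440 kg/m³.

4440 kg/m³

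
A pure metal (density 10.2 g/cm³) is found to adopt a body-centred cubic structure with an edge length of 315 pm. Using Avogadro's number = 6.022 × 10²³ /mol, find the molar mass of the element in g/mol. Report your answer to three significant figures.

A BCC cell has Z = 2 atoms; a = 3.150 × 10^-8 cm.
M = ρ·N_A·a³/Z = 10.2 × 6.022 × 10²³ × 3.126 × 10^-23 / 2 = 96.0 g/mol.

96.0 g/mol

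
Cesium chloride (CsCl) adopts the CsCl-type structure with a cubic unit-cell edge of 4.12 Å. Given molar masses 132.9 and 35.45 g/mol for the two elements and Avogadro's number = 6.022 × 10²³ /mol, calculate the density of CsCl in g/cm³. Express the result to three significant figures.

4.00 g/cm³

The CsCl-type structure contains Z = 1 formula unit per cell; M(CsCl) = 132.9 + 35.45 = 168.35 g/mol.
a³ = (4.120 × 10^-8 cm)³ = 6.993 × 10^-23 cm³.
ρ = 1 × 168.35 / (6.022 × 10²³ × 6.993 × 10^-23) = 3.997 g/cm³.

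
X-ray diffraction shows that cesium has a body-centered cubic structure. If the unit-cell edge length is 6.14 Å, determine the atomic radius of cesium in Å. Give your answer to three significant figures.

2.66 Å

In a BCC lattice, atoms touch along the body diagonal, so √3·a = 4r.
r = √3·a/4 = 1.7321 × 6.14 / 4 = 2.66 Å.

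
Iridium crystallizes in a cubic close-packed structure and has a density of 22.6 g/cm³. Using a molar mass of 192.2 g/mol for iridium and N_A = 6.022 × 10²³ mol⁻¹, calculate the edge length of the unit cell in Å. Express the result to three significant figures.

With Z = 4 atoms per FCC cell, a³ = Z·M/(N_A·ρ) = 4 × 192.2 / (6.022 × 10²³ × 22.60 g/cm³) = 5.649 × 10^-23 cm³.
a = (5.649 × 10^-23)^(1/3) = 3.837 × 10^-8 cm = 3.84 Å.

3.84 Å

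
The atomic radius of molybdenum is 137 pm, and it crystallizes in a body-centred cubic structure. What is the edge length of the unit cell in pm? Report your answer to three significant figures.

316 pm

In a BCC lattice, atoms touch along the body diagonal, so √3·a = 4r.
a = 4r/√3 = 4 × 137 / 1.7321 = 316 pm.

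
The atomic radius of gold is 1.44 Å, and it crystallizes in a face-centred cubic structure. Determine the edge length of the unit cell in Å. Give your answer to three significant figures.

In an FCC lattice, atoms touch along the face diagonal, so √2·a = 4r.
a = 4r/√2 = 4 × 1.44 / 1.4142 = 4.07 Å.

4.07 Å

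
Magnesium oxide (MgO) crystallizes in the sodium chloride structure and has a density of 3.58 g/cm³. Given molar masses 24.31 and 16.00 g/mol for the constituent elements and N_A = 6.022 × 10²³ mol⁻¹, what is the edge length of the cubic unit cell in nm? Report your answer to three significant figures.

M(MgO) = 40.31 g/mol; Z = 4 formula units per cell.
a³ = Z·M/(N_A·ρ) = 4 × 40.31 / (6.022 × 10²³ × 3.58) = 7.479 × 10^-23 cm³, so a = 4.213 × 10^-8 cm = 0.421 nm.

0.421 nm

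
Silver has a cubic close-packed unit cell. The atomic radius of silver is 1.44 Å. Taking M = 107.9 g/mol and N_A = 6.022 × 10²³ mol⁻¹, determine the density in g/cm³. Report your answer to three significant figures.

In an FCC lattice, atoms touch along the face diagonal, so √2·a = 4r, giving a = 4.073 Å = 4.073 × 10^-8 cm.
With Z = 4, ρ = Z·M/(N_A·a³) = 4 × 107.9 / (6.022 × 10²³ × 6.757 × 10^-23) = 10.61 g/cm³.

10.6 g/cm³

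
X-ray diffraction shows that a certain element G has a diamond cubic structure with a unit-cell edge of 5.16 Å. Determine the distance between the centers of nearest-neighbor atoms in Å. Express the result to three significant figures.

In a diamond cubic structure, nearest neighbors lie along the body diagonal with √3·a = 8r; the nearest-neighbor distance equals 2r = 0.4330·a.
d = 0.4330 × 5.16 = 2.23 Å.

2.23 Å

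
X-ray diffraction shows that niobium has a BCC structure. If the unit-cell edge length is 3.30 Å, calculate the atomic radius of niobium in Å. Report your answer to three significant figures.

In a BCC lattice, atoms touch along the body diagonal, so √3·a = 4r.
r = √3·a/4 = 1.7321 × 3.30 / 4 = 1.43 Å.

1.43 Å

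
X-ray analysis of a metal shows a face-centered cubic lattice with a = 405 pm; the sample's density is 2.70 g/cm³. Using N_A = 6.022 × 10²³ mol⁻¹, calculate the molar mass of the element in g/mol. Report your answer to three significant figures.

27.0 g/mol

An FCC cell has Z = 4 atoms; a = 4.050 × 10^-8 cm.
M = ρ·N_A·a³/Z = 2.70 × 6.022 × 10²³ × 6.643 × 10^-23 / 4 = 27.0 g/mol.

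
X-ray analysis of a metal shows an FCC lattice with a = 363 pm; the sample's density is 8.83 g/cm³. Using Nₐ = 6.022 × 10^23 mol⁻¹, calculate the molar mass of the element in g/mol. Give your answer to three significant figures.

An FCC cell has Z = 4 atoms; a = 3.630 × 10^-8 cm.
M = ρ·N_A·a³/Z = 8.83 × 6.022 × 10²³ × 4.783 × 10^-23 / 4 = 63.6 g/mol.

63.6 g/mol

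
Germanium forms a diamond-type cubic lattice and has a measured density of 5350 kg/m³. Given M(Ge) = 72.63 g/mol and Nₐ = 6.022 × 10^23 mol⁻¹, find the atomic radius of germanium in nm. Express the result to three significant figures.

For a diamond cubic cell (Z = 8), a³ = Z·M/(N_A·ρ) = 8 × 72.63 / (6.022 × 10²³ × 5.350) = 1.803 × 10^-22 cm³, so a = 5.650 × 10^-8 cm = 0.5650 nm.
Nearest neighbors lie along the body diagonal with √3·a = 8r, so r = 0.2165 × a = 0.122 nm.

0.122 nm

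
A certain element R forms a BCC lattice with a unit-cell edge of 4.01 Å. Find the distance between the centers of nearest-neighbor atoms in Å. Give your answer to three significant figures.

3.47 Å

In a BCC structure, atoms touch along the body diagonal, so √3·a = 4r; the nearest-neighbor distance equals 2r = 0.8660·a.
d = 0.8660 × 4.01 = 3.47 Å.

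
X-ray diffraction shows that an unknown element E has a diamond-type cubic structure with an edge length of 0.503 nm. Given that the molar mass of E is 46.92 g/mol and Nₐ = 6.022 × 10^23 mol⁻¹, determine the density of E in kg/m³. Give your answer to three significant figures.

4900 kg/m³

A diamond cubic unit cell contains Z = 8 atoms.
Cell volume: a³ = (0.503 nm)³ = (5.030 × 10^-8 cm)³ = 1.273 × 10^-22 cm³.
ρ = Z·M/(N_A·a³) = 8 × 46.92 / (6.022 × 10²³ × 1.273 × 10^-22) = 4.898 g/cm³ = 4900 kg/m³.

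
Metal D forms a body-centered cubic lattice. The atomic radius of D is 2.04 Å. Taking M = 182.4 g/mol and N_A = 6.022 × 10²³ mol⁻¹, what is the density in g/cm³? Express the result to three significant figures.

5.79 g/cm³

In a BCC lattice, atoms touch along the body diagonal, so √3·a = 4r, giving a = 4.711 Å = 4.711 × 10^-8 cm.
With Z = 2, ρ = Z·M/(N_A·a³) = 2 × 182.4 / (6.022 × 10²³ × 1.046 × 10^-22) = 5.793 g/cm³.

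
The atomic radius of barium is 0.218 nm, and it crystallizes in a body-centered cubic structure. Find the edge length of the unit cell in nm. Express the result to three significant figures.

0.503 nm

In a BCC lattice, atoms touch along the body diagonal, so √3·a = 4r.
a = 4r/√3 = 4 × 0.218 / 1.7321 = 0.503 nm.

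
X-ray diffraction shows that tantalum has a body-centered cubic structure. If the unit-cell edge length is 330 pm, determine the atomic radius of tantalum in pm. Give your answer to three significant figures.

143 pm

In a BCC lattice, atoms touch along the body diagonal, so √3·a = 4r.
r = √3·a/4 = 1.7321 × 330 / 4 = 143 pm.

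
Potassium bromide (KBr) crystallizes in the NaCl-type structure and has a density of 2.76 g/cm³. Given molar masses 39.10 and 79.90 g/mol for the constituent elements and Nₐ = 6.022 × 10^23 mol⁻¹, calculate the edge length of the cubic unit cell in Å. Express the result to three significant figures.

M(KBr) = 119.0 g/mol; Z = 4 formula units per cell.
a³ = Z·M/(N_A·ρ) = 4 × 119.0 / (6.022 × 10²³ × 2.76) = 2.864 × 10^-22 cm³, so a = 6.592 × 10^-8 cm = 6.59 Å.

6.59 Å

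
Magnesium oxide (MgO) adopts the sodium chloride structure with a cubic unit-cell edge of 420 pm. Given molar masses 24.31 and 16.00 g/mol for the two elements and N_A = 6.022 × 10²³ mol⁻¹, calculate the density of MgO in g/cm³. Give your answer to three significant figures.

The sodium chloride structure contains Z = 4 formula units per cell; M(MgO) = 24.31 + 16.00 = 40.31 g/mol.
a³ = (4.200 × 10^-8 cm)³ = 7.409 × 10^-23 cm³.
ρ = 4 × 40.31 / (6.022 × 10²³ × 7.409 × 10^-23) = 3.614 g/cm³.

3.61 g/cm³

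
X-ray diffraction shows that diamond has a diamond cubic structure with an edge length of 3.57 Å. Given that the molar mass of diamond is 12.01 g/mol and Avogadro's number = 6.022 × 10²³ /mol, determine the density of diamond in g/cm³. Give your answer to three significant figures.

3.51 g/cm³

A diamond cubic unit cell contains Z = 8 atoms.
Cell volume: a³ = (3.57 Å)³ = (3.570 × 10^-8 cm)³ = 4.550 × 10^-23 cm³.
ρ = Z·M/(N_A·a³) = 8 × 12.01 / (6.022 × 10²³ × 4.550 × 10^-23) = 3.507 g/cm³.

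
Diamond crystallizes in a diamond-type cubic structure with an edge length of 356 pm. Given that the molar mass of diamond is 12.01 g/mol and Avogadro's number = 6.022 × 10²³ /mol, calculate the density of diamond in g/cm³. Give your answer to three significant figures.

A diamond cubic unit cell contains Z = 8 atoms.
Cell volume: a³ = (356 pm)³ = (3.560 × 10^-8 cm)³ = 4.512 × 10^-23 cm³.
ρ = Z·M/(N_A·a³) = 8 × 12.01 / (6.022 × 10²³ × 4.512 × 10^-23) = 3.536 g/cm³.

3.54 g/cm³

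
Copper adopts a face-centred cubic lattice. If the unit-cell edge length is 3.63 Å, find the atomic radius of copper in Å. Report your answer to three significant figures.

In an FCC lattice, atoms touch along the face diagonal, so √2·a = 4r.
r = √2·a/4 = 1.4142 × 3.63 / 4 = 1.28 Å.

1.28 Å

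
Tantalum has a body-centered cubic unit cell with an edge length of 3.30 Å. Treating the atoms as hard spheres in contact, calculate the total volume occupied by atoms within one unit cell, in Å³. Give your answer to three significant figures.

In a BCC lattice atoms touch along the body diagonal, so √3·a = 4r, so r = 0.4330a = 1.429 Å.
V_atoms = Z × (4/3)πr³ = 2 × (4/3)π × (1.429)³ = 24.4 Å³.

24.4 Å³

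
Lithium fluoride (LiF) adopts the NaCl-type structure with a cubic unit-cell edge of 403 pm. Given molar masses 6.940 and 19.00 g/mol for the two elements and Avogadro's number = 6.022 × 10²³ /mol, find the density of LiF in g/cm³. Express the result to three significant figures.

2.63 g/cm³

The NaCl-type structure contains Z = 4 formula units per cell; M(LiF) = 6.940 + 19.00 = 25.94 g/mol.
a³ = (4.030 × 10^-8 cm)³ = 6.545 × 10^-23 cm³.
ρ = 4 × 25.94 / (6.022 × 10²³ × 6.545 × 10^-23) = 2.633 g/cm³.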